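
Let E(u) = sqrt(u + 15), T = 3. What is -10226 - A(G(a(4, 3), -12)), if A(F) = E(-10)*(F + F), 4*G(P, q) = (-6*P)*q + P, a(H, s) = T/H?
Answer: -10226 - 219*sqrt(5)/8 ≈ -10287.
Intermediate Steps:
a(H, s) = 3/H
E(u) = sqrt(15 + u)
G(P, q) = P/4 - 3*P*q/2 (G(P, q) = ((-6*P)*q + P)/4 = (-6*P*q + P)/4 = (P - 6*P*q)/4 = P/4 - 3*P*q/2)
A(F) = 2*F*sqrt(5) (A(F) = sqrt(15 - 10)*(F + F) = sqrt(5)*(2*F) = 2*F*sqrt(5))
-10226 - A(G(a(4, 3), -12)) = -10226 - 2*(3/4)*(1 - 6*(-12))/4*sqrt(5) = -10226 - 2*(3*(1/4))*(1 + 72)/4*sqrt(5) = -10226 - 2*(1/4)*(3/4)*73*sqrt(5) = -10226 - 2*219*sqrt(5)/16 = -10226 - 219*sqrt(5)/8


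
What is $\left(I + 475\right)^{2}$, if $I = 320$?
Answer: $632025$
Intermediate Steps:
$\left(I + 475\right)^{2} = \left(320 + 475\right)^{2} = 795^{2} = 632025$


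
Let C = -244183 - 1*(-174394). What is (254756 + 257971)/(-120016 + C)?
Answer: -512727/189805 ≈ -2.7013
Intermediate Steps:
C = -69789 (C = -244183 + 174394 = -69789)
(254756 + 257971)/(-120016 + C) = (254756 + 257971)/(-120016 - 69789) = 512727/(-189805) = 512727*(-1/189805) = -512727/189805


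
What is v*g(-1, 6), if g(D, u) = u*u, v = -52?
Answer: -1872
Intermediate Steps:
g(D, u) = u**2
v*g(-1, 6) = -52*6**2 = -52*36 = -1872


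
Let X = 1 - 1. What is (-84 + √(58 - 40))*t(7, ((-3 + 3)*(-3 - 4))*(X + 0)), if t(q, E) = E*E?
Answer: 0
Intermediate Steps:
X = 0
t(q, E) = E²
(-84 + √(58 - 40))*t(7, ((-3 + 3)*(-3 - 4))*(X + 0)) = (-84 + √(58 - 40))*(((-3 + 3)*(-3 - 4))*(0 + 0))² = (-84 + √18)*((0*(-7))*0)² = (-84 + 3*√2)*(0*0)² = (-84 + 3*√2)*0² = (-84 + 3*√2)*0 = 0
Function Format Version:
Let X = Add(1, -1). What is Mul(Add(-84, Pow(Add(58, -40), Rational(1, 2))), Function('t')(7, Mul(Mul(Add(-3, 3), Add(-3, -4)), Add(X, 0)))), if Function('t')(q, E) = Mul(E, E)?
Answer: 0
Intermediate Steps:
X = 0
Function('t')(q, E) = Pow(E, 2)
Mul(Add(-84, Pow(Add(58, -40), Rational(1, 2))), Function('t')(7, Mul(Mul(Add(-3, 3), Add(-3, -4)), Add(X, 0)))) = Mul(Add(-84, Pow(Add(58, -40), Rational(1, 2))), Pow(Mul(Mul(Add(-3, 3), Add(-3, -4)), Add(0, 0)), 2)) = Mul(Add(-84, Pow(18, Rational(1, 2))), Pow(Mul(Mul(0, -7), 0), 2)) = Mul(Add(-84, Mul(3, Pow(2, Rational(1, 2)))), Pow(Mul(0, 0), 2)) = Mul(Add(-84, Mul(3, Pow(2, Rational(1, 2)))), Pow(0, 2)) = Mul(Add(-84, Mul(3, Pow(2, Rational(1, 2)))), 0) = 0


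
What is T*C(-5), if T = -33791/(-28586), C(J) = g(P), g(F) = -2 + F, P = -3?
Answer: -168955/28586 ≈ -5.9104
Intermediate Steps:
C(J) = -5 (C(J) = -2 - 3 = -5)
T = 33791/28586 (T = -33791*(-1/28586) = 33791/28586 ≈ 1.1821)
T*C(-5) = (33791/28586)*(-5) = -168955/28586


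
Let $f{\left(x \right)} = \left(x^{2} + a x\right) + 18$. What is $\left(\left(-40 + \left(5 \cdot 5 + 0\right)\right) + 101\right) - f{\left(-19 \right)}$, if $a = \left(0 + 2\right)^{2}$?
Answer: $-217$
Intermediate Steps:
$a = 4$ ($a = 2^{2} = 4$)
$f{\left(x \right)} = 18 + x^{2} + 4 x$ ($f{\left(x \right)} = \left(x^{2} + 4 x\right) + 18 = 18 + x^{2} + 4 x$)
$\left(\left(-40 + \left(5 \cdot 5 + 0\right)\right) + 101\right) - f{\left(-19 \right)} = \left(\left(-40 + \left(5 \cdot 5 + 0\right)\right) + 101\right) - \left(18 + \left(-19\right)^{2} + 4 \left(-19\right)\right) = \left(\left(-40 + \left(25 + 0\right)\right) + 101\right) - \left(18 + 361 - 76\right) = \left(\left(-40 + 25\right) + 101\right) - 303 = \left(-15 + 101\right) - 303 = 86 - 303 = -217$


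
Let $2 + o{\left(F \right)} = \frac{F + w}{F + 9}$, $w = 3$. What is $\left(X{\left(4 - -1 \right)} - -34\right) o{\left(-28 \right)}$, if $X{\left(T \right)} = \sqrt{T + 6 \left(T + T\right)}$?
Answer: $- \frac{442}{19} - \frac{13 \sqrt{65}}{19} \approx -28.779$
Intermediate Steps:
$o{\left(F \right)} = -2 + \frac{3 + F}{9 + F}$ ($o{\left(F \right)} = -2 + \frac{F + 3}{F + 9} = -2 + \frac{3 + F}{9 + F}$)
$X{\left(T \right)} = \sqrt{13} \sqrt{T}$ ($X{\left(T \right)} = \sqrt{T + 6 \cdot 2 T} = \sqrt{T + 12 T} = \sqrt{13 T} = \sqrt{13} \sqrt{T}$)
$\left(X{\left(4 - -1 \right)} - -34\right) o{\left(-28 \right)} = \left(\sqrt{13} \sqrt{4 - -1} - -34\right) \frac{-15 - -28}{9 - 28} = \left(\sqrt{13} \sqrt{4 + 1} + 34\right) \frac{-15 + 28}{-19} = \left(\sqrt{13} \sqrt{5} + 34\right) \left(\left(- \frac{1}{19}\right) 13\right) = \left(\sqrt{65} + 34\right) \left(- \frac{13}{19}\right) = \left(34 + \sqrt{65}\right) \left(- \frac{13}{19}\right) = - \frac{442}{19} - \frac{13 \sqrt{65}}{19}$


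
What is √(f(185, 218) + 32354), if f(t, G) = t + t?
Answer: 18*√101 ≈ 180.90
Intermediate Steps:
f(t, G) = 2*t
√(f(185, 218) + 32354) = √(2*185 + 32354) = √(370 + 32354) = √32724 = 18*√101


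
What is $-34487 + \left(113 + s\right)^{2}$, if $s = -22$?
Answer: $-26206$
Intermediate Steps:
$-34487 + \left(113 + s\right)^{2} = -34487 + \left(113 - 22\right)^{2} = -34487 + 91^{2} = -34487 + 8281 = -26206$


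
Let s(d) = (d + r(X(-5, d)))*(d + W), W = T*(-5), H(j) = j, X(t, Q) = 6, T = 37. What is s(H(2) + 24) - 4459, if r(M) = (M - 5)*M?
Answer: -9547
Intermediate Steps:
r(M) = M*(-5 + M) (r(M) = (-5 + M)*M = M*(-5 + M))
W = -185 (W = 37*(-5) = -185)
s(d) = (-185 + d)*(6 + d) (s(d) = (d + 6*(-5 + 6))*(d - 185) = (d + 6*1)*(-185 + d) = (d + 6)*(-185 + d) = (6 + d)*(-185 + d) = (-185 + d)*(6 + d))
s(H(2) + 24) - 4459 = (-1110 + (2 + 24)² - 179*(2 + 24)) - 4459 = (-1110 + 26² - 179*26) - 4459 = (-1110 + 676 - 4654) - 4459 = -5088 - 4459 = -9547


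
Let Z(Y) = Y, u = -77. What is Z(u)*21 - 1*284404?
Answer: -286021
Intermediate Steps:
Z(u)*21 - 1*284404 = -77*21 - 1*284404 = -1617 - 284404 = -286021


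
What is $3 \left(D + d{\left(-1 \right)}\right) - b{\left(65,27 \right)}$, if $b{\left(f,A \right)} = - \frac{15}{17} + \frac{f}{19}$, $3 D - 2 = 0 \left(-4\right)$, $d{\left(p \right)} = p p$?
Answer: $\frac{795}{323} \approx 2.4613$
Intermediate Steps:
$d{\left(p \right)} = p^{2}$
$D = \frac{2}{3}$ ($D = \frac{2}{3} + \frac{0 \left(-4\right)}{3} = \frac{2}{3} + \frac{1}{3} \cdot 0 = \frac{2}{3} + 0 = \frac{2}{3} \approx 0.66667$)
$b{\left(f,A \right)} = - \frac{15}{17} + \frac{f}{19}$ ($b{\left(f,A \right)} = \left(-15\right) \frac{1}{17} + f \frac{1}{19} = - \frac{15}{17} + \frac{f}{19}$)
$3 \left(D + d{\left(-1 \right)}\right) - b{\left(65,27 \right)} = 3 \left(\frac{2}{3} + \left(-1\right)^{2}\right) - \left(- \frac{15}{17} + \frac{1}{19} \cdot 65\right) = 3 \left(\frac{2}{3} + 1\right) - \left(- \frac{15}{17} + \frac{65}{19}\right) = 3 \cdot \frac{5}{3} - \frac{820}{323} = 5 - \frac{820}{323} = \frac{795}{323}$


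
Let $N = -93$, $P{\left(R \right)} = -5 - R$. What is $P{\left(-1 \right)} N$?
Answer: $372$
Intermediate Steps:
$P{\left(-1 \right)} N = \left(-5 - -1\right) \left(-93\right) = \left(-5 + 1\right) \left(-93\right) = \left(-4\right) \left(-93\right) = 372$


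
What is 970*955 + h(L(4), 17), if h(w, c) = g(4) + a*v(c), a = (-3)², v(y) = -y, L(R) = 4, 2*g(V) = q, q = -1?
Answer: 1852393/2 ≈ 9.2620e+5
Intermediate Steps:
g(V) = -½ (g(V) = (½)*(-1) = -½)
a = 9
h(w, c) = -½ - 9*c (h(w, c) = -½ + 9*(-c) = -½ - 9*c)
970*955 + h(L(4), 17) = 970*955 + (-½ - 9*17) = 926350 + (-½ - 153) = 926350 - 307/2 = 1852393/2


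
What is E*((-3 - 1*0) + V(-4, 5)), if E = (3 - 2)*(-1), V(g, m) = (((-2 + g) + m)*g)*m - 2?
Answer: -15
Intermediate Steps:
V(g, m) = -2 + g*m*(-2 + g + m) (V(g, m) = ((-2 + g + m)*g)*m - 2 = (g*(-2 + g + m))*m - 2 = g*m*(-2 + g + m) - 2 = -2 + g*m*(-2 + g + m))
E = -1 (E = 1*(-1) = -1)
E*((-3 - 1*0) + V(-4, 5)) = -((-3 - 1*0) + (-2 - 4*5² + 5*(-4)² - 2*(-4)*5)) = -((-3 + 0) + (-2 - 4*25 + 5*16 + 40)) = -(-3 + (-2 - 100 + 80 + 40)) = -(-3 + 18) = -1*15 = -15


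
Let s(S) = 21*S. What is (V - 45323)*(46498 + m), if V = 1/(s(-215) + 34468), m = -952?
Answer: -61831419470628/29953 ≈ -2.0643e+9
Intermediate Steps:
V = 1/29953 (V = 1/(21*(-215) + 34468) = 1/(-4515 + 34468) = 1/29953 ≈ 3.3386e-5)
(V - 45323)*(46498 + m) = (1/29953 - 45323)*(46498 - 952) = -1357559818/29953*45546 = -61831419470628/29953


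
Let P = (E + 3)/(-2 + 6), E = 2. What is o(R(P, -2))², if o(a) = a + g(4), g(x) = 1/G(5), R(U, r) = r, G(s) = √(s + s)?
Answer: (20 - √10)²/100 ≈ 2.8351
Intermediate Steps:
G(s) = √2*√s (G(s) = √(2*s) = √2*√s)
P = 5/4 (P = (2 + 3)/(-2 + 6) = 5/4 ≈ 1.2500)
g(x) = √10/10 (g(x) = 1/(√2*√5) = 1/(√10) = √10/10)
o(a) = a + √10/10
o(R(P, -2))² = (-2 + √10/10)²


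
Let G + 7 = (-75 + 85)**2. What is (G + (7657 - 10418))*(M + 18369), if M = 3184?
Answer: -57503404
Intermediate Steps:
G = 93 (G = -7 + (-75 + 85)**2 = -7 + 10**2 = -7 + 100 = 93)
(G + (7657 - 10418))*(M + 18369) = (93 + (7657 - 10418))*(3184 + 18369) = (93 - 2761)*21553 = -2668*21553 = -57503404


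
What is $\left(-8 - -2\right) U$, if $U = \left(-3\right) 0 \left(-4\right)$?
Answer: $0$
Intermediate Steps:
$U = 0$ ($U = 0 \left(-4\right) = 0$)
$\left(-8 - -2\right) U = \left(-8 - -2\right) 0 = \left(-8 + 2\right) 0 = \left(-6\right) 0 = 0$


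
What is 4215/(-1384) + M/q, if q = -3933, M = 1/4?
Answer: -16577941/5443272 ≈ -3.0456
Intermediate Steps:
M = ¼ ≈ 0.25000
4215/(-1384) + M/q = 4215/(-1384) + (¼)/(-3933) = 4215*(-1/1384) + (¼)*(-1/3933) = -4215/1384 - 1/15732 = -16577941/5443272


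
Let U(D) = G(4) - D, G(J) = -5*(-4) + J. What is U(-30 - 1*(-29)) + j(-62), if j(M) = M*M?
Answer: 3869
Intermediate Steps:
G(J) = 20 + J
U(D) = 24 - D (U(D) = (20 + 4) - D = 24 - D)
j(M) = M²
U(-30 - 1*(-29)) + j(-62) = (24 - (-30 - 1*(-29))) + (-62)² = (24 - (-30 + 29)) + 3844 = (24 - 1*(-1)) + 3844 = (24 + 1) + 3844 = 25 + 3844 = 3869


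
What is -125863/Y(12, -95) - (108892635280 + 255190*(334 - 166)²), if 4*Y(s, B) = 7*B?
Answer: -77203252860148/665 ≈ -1.1610e+11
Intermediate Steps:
Y(s, B) = 7*B/4 (Y(s, B) = (7*B)/4 = 7*B/4)
-125863/Y(12, -95) - (108892635280 + 255190*(334 - 166)²) = -125863/((7/4)*(-95)) - (108892635280 + 255190*(334 - 166)²) = -125863/(-665/4) - 255190/(1/(426712 + 168²)) = -125863*(-4/665) - 255190/(1/(426712 + 28224)) = 503452/665 - 255190/(1/454936) = 503452/665 - 255190/1/454936 = 503452/665 - 255190*454936 = 503452/665 - 116095117840 = -77203252860148/665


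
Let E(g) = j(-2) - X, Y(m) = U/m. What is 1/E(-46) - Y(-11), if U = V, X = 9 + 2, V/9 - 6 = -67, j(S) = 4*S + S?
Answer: -11540/231 ≈ -49.957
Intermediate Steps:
j(S) = 5*S
V = -549 (V = 54 + 9*(-67) = 54 - 603 = -549)
X = 11
U = -549
Y(m) = -549/m
E(g) = -21 (E(g) = 5*(-2) - 1*11 = -10 - 11 = -21)
1/E(-46) - Y(-11) = 1/(-21) - (-549)/(-11) = -1/21 - (-549)*(-1)/11 = -1/21 - 1*549/11 = -1/21 - 549/11 = -11540/231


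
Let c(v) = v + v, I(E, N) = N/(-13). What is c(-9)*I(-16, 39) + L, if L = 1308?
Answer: 1362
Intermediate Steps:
I(E, N) = -N/13 (I(E, N) = N*(-1/13) = -N/13)
c(v) = 2*v
c(-9)*I(-16, 39) + L = (2*(-9))*(-1/13*39) + 1308 = -18*(-3) + 1308 = 54 + 1308 = 1362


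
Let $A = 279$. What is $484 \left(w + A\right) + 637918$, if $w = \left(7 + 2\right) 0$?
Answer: $772954$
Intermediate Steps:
$w = 0$ ($w = 9 \cdot 0 = 0$)
$484 \left(w + A\right) + 637918 = 484 \left(0 + 279\right) + 637918 = 484 \cdot 279 + 637918 = 135036 + 637918 = 772954$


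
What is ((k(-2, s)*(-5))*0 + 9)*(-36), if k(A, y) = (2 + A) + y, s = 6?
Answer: -324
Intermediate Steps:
k(A, y) = 2 + A + y
((k(-2, s)*(-5))*0 + 9)*(-36) = (((2 - 2 + 6)*(-5))*0 + 9)*(-36) = ((6*(-5))*0 + 9)*(-36) = (-30*0 + 9)*(-36) = (0 + 9)*(-36) = 9*(-36) = -324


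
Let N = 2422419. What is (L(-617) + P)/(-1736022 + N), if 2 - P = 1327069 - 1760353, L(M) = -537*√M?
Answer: 433286/686397 - 179*I*√617/228799 ≈ 0.63125 - 0.019433*I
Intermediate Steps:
P = 433286 (P = 2 - (1327069 - 1760353) = 2 - 1*(-433284) = 2 + 433284 = 433286)
(L(-617) + P)/(-1736022 + N) = (-537*I*√617 + 433286)/(-1736022 + 2422419) = (-537*I*√617 + 433286)/686397 = (-537*I*√617 + 433286)*(1/686397) = (433286 - 537*I*√617)*(1/686397) = 433286/686397 - 179*I*√617/228799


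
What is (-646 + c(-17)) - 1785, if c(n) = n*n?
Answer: -2142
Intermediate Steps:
c(n) = n**2
(-646 + c(-17)) - 1785 = (-646 + (-17)**2) - 1785 = (-646 + 289) - 1785 = -357 - 1785 = -2142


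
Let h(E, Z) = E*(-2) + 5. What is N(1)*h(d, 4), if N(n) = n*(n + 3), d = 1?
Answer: 12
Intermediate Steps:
h(E, Z) = 5 - 2*E (h(E, Z) = -2*E + 5 = 5 - 2*E)
N(n) = n*(3 + n)
N(1)*h(d, 4) = (1*(3 + 1))*(5 - 2*1) = (1*4)*(5 - 2) = 4*3 = 12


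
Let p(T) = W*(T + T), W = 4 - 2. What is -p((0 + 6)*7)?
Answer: -168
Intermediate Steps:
W = 2
p(T) = 4*T (p(T) = 2*(T + T) = 2*(2*T) = 4*T)
-p((0 + 6)*7) = -4*(0 + 6)*7 = -4*6*7 = -4*42 = -1*168 = -168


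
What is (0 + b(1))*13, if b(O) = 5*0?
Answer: 0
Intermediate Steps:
b(O) = 0
(0 + b(1))*13 = (0 + 0)*13 = 0*13 = 0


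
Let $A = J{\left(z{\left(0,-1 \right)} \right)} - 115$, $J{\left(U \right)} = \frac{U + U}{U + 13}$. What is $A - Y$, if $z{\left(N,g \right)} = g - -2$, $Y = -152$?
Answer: $\frac{260}{7} \approx 37.143$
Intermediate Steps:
$z{\left(N,g \right)} = 2 + g$ ($z{\left(N,g \right)} = g + 2 = 2 + g$)
$J{\left(U \right)} = \frac{2 U}{13 + U}$
$A = - \frac{804}{7}$ ($A = \frac{2 \left(2 - 1\right)}{13 + \left(2 - 1\right)} - 115 = 2 \cdot 1 \frac{1}{13 + 1} - 115 = 2 \cdot 1 \cdot \frac{1}{14} - 115 = \frac{1}{7} - 115 = - \frac{804}{7} \approx -114.86$)
$A - Y = - \frac{804}{7} - -152 = - \frac{804}{7} + 152 = \frac{260}{7}$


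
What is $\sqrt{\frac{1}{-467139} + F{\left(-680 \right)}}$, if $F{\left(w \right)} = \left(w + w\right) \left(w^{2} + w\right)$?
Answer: $\frac{i \sqrt{137028167155792950339}}{467139} \approx 25059.0 i$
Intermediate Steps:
$F{\left(w \right)} = 2 w \left(w + w^{2}\right)$
$\sqrt{\frac{1}{-467139} + F{\left(-680 \right)}} = \sqrt{\frac{1}{-467139} + 2 \left(-680\right)^{2} \left(1 - 680\right)} = \sqrt{- \frac{1}{467139} + 2 \cdot 462400 \left(-679\right)} = \sqrt{- \frac{1}{467139} - 627939200} = \sqrt{- \frac{293334889948801}{467139}} = \frac{i \sqrt{137028167155792950339}}{467139}$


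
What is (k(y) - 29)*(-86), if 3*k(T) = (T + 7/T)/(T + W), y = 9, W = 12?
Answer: 1406530/567 ≈ 2480.7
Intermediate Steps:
k(T) = (T + 7/T)/(3*(12 + T)) (k(T) = ((T + 7/T)/(T + 12))/3 = ((T + 7/T)/(12 + T))/3 = (T + 7/T)/(3*(12 + T)))
(k(y) - 29)*(-86) = ((⅓)*(7 + 9²)/(9*(12 + 9)) - 29)*(-86) = ((⅓)*(⅑)*(7 + 81)/21 - 29)*(-86) = ((⅓)*(⅑)*(1/21)*88 - 29)*(-86) = (88/567 - 29)*(-86) = -16355/567*(-86) = 1406530/567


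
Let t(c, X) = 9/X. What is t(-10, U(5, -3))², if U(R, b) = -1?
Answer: 81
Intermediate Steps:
t(-10, U(5, -3))² = (9/(-1))² = (9*(-1))² = (-9)² = 81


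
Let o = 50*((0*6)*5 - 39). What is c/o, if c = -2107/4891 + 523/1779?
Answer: 119036/1696712355 ≈ 7.0157e-5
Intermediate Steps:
c = -1190360/8701089 (c = -2107*1/4891 + 523*(1/1779) = -2107/4891 + 523/1779 = -1190360/8701089 ≈ -0.13681)
o = -1950 (o = 50*(0*5 - 39) = 50*(0 - 39) = 50*(-39) = -1950)
c/o = -1190360/8701089/(-1950) = -1190360/8701089*(-1/1950) = 119036/1696712355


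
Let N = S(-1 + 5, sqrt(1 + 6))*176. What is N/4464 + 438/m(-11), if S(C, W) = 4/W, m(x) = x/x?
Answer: 438 + 44*sqrt(7)/1953 ≈ 438.06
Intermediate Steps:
m(x) = 1
N = 704*sqrt(7)/7 (N = (4/(sqrt(1 + 6)))*176 = (4/(sqrt(7)))*176 = (4*(sqrt(7)/7))*176 = (4*sqrt(7)/7)*176 = 704*sqrt(7)/7 ≈ 266.09)
N/4464 + 438/m(-11) = (704*sqrt(7)/7)/4464 + 438/1 = (704*sqrt(7)/7)*(1/4464) + 438*1 = 44*sqrt(7)/1953 + 438 = 438 + 44*sqrt(7)/1953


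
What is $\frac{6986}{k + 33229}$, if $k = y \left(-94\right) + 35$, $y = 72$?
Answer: $\frac{3493}{13248} \approx 0.26366$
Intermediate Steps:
$k = -6733$ ($k = 72 \left(-94\right) + 35 = -6768 + 35 = -6733$)
$\frac{6986}{k + 33229} = \frac{6986}{-6733 + 33229} = \frac{6986}{26496} = 6986 \cdot \frac{1}{26496} = \frac{3493}{13248}$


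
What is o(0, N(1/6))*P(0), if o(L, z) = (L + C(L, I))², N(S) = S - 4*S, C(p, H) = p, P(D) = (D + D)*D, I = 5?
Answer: 0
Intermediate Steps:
P(D) = 2*D² (P(D) = (2*D)*D = 2*D²)
N(S) = -3*S
o(L, z) = 4*L² (o(L, z) = (L + L)² = (2*L)² = 4*L²)
o(0, N(1/6))*P(0) = (4*0²)*(2*0²) = (4*0)*(2*0) = 0*0 = 0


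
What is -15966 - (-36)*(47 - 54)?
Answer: -16218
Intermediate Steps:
-15966 - (-36)*(47 - 54) = -15966 - (-36)*(-7) = -15966 - 1*252 = -15966 - 252 = -16218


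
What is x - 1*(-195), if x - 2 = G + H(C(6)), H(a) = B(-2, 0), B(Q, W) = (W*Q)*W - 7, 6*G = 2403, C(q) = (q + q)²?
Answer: 1181/2 ≈ 590.50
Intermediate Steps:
C(q) = 4*q² (C(q) = (2*q)² = 4*q²)
G = 801/2 (G = (⅙)*2403 = 801/2 ≈ 400.50)
B(Q, W) = -7 + Q*W² (B(Q, W) = (Q*W)*W - 7 = Q*W² - 7 = -7 + Q*W²)
H(a) = -7 (H(a) = -7 - 2*0² = -7 - 2*0 = -7 + 0 = -7)
x = 791/2 (x = 2 + (801/2 - 7) = 2 + 787/2 = 791/2 ≈ 395.50)
x - 1*(-195) = 791/2 - 1*(-195) = 791/2 + 195 = 1181/2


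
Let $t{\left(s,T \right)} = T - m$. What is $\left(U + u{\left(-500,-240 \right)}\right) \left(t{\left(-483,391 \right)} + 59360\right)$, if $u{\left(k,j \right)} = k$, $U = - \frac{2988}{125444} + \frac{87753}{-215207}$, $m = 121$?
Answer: $- \frac{201398306224084060}{6749106727} \approx -2.9841 \cdot 10^{7}$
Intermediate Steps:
$t{\left(s,T \right)} = -121 + T$ ($t{\left(s,T \right)} = T - 121 = -121 + T$)
$U = - \frac{2912781462}{6749106727}$ ($U = \left(-2988\right) \frac{1}{125444} + 87753 \left(- \frac{1}{215207}\right) = - \frac{747}{31361} - \frac{87753}{215207} = - \frac{2912781462}{6749106727} \approx -0.43158$)
$\left(U + u{\left(-500,-240 \right)}\right) \left(t{\left(-483,391 \right)} + 59360\right) = \left(- \frac{2912781462}{6749106727} - 500\right) \left(\left(-121 + 391\right) + 59360\right) = - \frac{3377466144962 \left(270 + 59360\right)}{6749106727} = \left(- \frac{3377466144962}{6749106727}\right) 59630 = - \frac{201398306224084060}{6749106727}$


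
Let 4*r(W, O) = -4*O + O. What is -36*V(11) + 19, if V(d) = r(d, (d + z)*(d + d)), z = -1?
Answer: 5959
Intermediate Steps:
r(W, O) = -3*O/4 (r(W, O) = (-4*O + O)/4 = (-3*O)/4 = -3*O/4)
V(d) = -3*d*(-1 + d)/2 (V(d) = -3*(d - 1)*(d + d)/4 = -3*(-1 + d)*2*d/4 = -3*d*(-1 + d)/2)
-36*V(11) + 19 = -54*11*(1 - 1*11) + 19 = -54*11*(1 - 11) + 19 = -54*11*(-10) + 19 = -36*(-165) + 19 = 5940 + 19 = 5959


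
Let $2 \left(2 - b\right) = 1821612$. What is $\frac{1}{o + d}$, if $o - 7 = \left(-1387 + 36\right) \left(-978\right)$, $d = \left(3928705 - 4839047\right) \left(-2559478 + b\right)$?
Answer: $\frac{1}{3159144777729} \approx 3.1654 \cdot 10^{-13}$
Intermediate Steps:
$b = -910804$ ($b = 2 - 910806 = -910804$)
$d = 3159143456444$ ($d = \left(3928705 - 4839047\right) \left(-2559478 - 910804\right) = \left(-910342\right) \left(-3470282\right) = 3159143456444$)
$o = 1321285$ ($o = 7 + \left(-1387 + 36\right) \left(-978\right) = 7 - -1321278 = 7 + 1321278 = 1321285$)
$\frac{1}{o + d} = \frac{1}{1321285 + 3159143456444} = \frac{1}{3159144777729}$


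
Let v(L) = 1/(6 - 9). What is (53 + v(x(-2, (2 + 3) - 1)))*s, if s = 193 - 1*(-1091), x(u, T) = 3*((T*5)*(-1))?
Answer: 67624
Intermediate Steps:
x(u, T) = -15*T (x(u, T) = 3*((5*T)*(-1)) = 3*(-5*T) = -15*T)
v(L) = -1/3 (v(L) = 1/(-3) = -1/3)
s = 1284 (s = 193 + 1091 = 1284)
(53 + v(x(-2, (2 + 3) - 1)))*s = (53 - 1/3)*1284 = (158/3)*1284 = 67624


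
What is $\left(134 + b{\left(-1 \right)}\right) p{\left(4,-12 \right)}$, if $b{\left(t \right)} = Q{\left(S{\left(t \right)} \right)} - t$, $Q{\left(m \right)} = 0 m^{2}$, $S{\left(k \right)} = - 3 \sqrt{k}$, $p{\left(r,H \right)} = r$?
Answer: $540$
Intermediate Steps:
$Q{\left(m \right)} = 0$
$b{\left(t \right)} = - t$ ($b{\left(t \right)} = 0 - t = - t$)
$\left(134 + b{\left(-1 \right)}\right) p{\left(4,-12 \right)} = \left(134 - -1\right) 4 = \left(134 + 1\right) 4 = 135 \cdot 4 = 540$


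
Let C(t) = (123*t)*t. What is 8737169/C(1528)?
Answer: 8737169/287178432 ≈ 0.030424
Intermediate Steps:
C(t) = 123*t²
8737169/C(1528) = 8737169/((123*1528²)) = 8737169/((123*2334784)) = 8737169/287178432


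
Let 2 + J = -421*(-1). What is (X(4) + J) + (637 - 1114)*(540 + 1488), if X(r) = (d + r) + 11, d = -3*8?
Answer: -966946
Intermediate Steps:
d = -24
X(r) = -13 + r (X(r) = (-24 + r) + 11 = -13 + r)
J = 419 (J = -2 - 421*(-1) = -2 + 421 = 419)
(X(4) + J) + (637 - 1114)*(540 + 1488) = ((-13 + 4) + 419) + (637 - 1114)*(540 + 1488) = (-9 + 419) - 477*2028 = 410 - 967356 = -966946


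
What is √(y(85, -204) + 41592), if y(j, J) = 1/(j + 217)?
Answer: √3793357070/302 ≈ 203.94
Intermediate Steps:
y(j, J) = 1/(217 + j)
√(y(85, -204) + 41592) = √(1/(217 + 85) + 41592) = √(1/302 + 41592) = √(12560785/302) = √3793357070/302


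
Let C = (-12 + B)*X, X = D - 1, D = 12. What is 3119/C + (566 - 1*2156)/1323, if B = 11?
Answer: -1381309/4851 ≈ -284.75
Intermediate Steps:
X = 11 (X = 12 - 1 = 11)
C = -11 (C = (-12 + 11)*11 = -1*11 = -11)
3119/C + (566 - 1*2156)/1323 = 3119/(-11) + (566 - 1*2156)/1323 = 3119*(-1/11) + (566 - 2156)*(1/1323) = -3119/11 - 1590*1/1323 = -3119/11 - 530/441 = -1381309/4851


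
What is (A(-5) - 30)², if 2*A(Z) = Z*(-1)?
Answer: 3025/4 ≈ 756.25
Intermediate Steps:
A(Z) = -Z/2 (A(Z) = (Z*(-1))/2 = (-Z)/2 = -Z/2)
(A(-5) - 30)² = (-½*(-5) - 30)² = (5/2 - 30)² = (-55/2)² = 3025/4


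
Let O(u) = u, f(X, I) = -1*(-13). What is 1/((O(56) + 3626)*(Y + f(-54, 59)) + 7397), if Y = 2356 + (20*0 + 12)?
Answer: 1/8774239 ≈ 1.1397e-7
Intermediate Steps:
f(X, I) = 13
Y = 2368 (Y = 2356 + (0 + 12) = 2356 + 12 = 2368)
1/((O(56) + 3626)*(Y + f(-54, 59)) + 7397) = 1/((56 + 3626)*(2368 + 13) + 7397) = 1/(3682*2381 + 7397) = 1/(8766842 + 7397) = 1/8774239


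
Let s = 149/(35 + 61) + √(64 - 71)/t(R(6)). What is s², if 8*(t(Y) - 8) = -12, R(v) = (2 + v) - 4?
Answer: 3493921/1557504 + 149*I*√7/312 ≈ 2.2433 + 1.2635*I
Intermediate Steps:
R(v) = -2 + v
t(Y) = 13/2 (t(Y) = 8 + (⅛)*(-12) = 8 - 3/2 = 13/2)
s = 149/96 + 2*I*√7/13 (s = 149/(35 + 61) + √(64 - 71)/(13/2) = 149/96 + √(-7)*(2/13) = 149*(1/96) + (I*√7)*(2/13) = 149/96 + 2*I*√7/13 ≈ 1.5521 + 0.40704*I)
s² = (149/96 + 2*I*√7/13)²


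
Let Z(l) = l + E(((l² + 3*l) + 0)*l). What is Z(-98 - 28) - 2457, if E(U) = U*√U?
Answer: -2583 - 246046248*I*√123 ≈ -2583.0 - 2.7288e+9*I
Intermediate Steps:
E(U) = U^(3/2)
Z(l) = l + (l*(l² + 3*l))^(3/2) (Z(l) = l + (((l² + 3*l) + 0)*l)^(3/2) = l + ((l² + 3*l)*l)^(3/2) = l + (l*(l² + 3*l))^(3/2))
Z(-98 - 28) - 2457 = ((-98 - 28) + ((-98 - 28)²*(3 + (-98 - 28)))^(3/2)) - 2457 = (-126 + ((-126)²*(3 - 126))^(3/2)) - 2457 = (-126 + (15876*(-123))^(3/2)) - 2457 = (-126 + (-1952748)^(3/2)) - 2457 = (-126 - 246046248*I*√123) - 2457 = -2583 - 246046248*I*√123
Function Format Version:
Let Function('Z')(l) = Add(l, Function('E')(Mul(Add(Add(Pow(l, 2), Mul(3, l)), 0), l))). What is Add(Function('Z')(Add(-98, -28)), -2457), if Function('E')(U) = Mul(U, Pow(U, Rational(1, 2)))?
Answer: Add(-2583, Mul(-246046248, I, Pow(123, Rational(1, 2)))) ≈ Add(-2583.0, Mul(-2.7288e+9, I))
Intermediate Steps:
Function('E')(U) = Pow(U, Rational(3, 2))
Function('Z')(l) = Add(l, Pow(Mul(l, Add(Pow(l, 2), Mul(3, l))), Rational(3, 2))) (Function('Z')(l) = Add(l, Pow(Mul(Add(Add(Pow(l, 2), Mul(3, l)), 0), l), Rational(3, 2))) = Add(l, Pow(Mul(Add(Pow(l, 2), Mul(3, l)), l), Rational(3, 2))) = Add(l, Pow(Mul(l, Add(Pow(l, 2), Mul(3, l))), Rational(3, 2))))
Add(Function('Z')(Add(-98, -28)), -2457) = Add(Add(Add(-98, -28), Pow(Mul(Pow(Add(-98, -28), 2), Add(3, Add(-98, -28))), Rational(3, 2))), -2457) = Add(Add(-126, Pow(Mul(Pow(-126, 2), Add(3, -126)), Rational(3, 2))), -2457) = Add(Add(-126, Pow(Mul(15876, -123), Rational(3, 2))), -2457) = Add(Add(-126, Pow(-1952748, Rational(3, 2))), -2457) = Add(Add(-126, Mul(-246046248, I, Pow(123, Rational(1, 2)))), -2457) = Add(-2583, Mul(-246046248, I, Pow(123, Rational(1, 2))))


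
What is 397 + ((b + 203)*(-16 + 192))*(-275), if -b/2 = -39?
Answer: -13600003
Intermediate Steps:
b = 78 (b = -2*(-39) = 78)
397 + ((b + 203)*(-16 + 192))*(-275) = 397 + ((78 + 203)*(-16 + 192))*(-275) = 397 + (281*176)*(-275) = 397 + 49456*(-275) = 397 - 13600400 = -13600003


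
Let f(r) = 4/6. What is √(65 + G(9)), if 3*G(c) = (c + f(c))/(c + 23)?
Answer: √37498/24 ≈ 8.0685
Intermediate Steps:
f(r) = ⅔ (f(r) = 4*(⅙) = ⅔)
G(c) = (⅔ + c)/(3*(23 + c)) (G(c) = ((c + ⅔)/(c + 23))/3 = ((⅔ + c)/(23 + c))/3 = (⅔ + c)/(3*(23 + c)))
√(65 + G(9)) = √(65 + (2 + 3*9)/(9*(23 + 9))) = √(65 + (⅑)*(2 + 27)/32) = √(65 + (⅑)*(1/32)*29) = √(65 + 29/288) = √(18749/288) = √37498/24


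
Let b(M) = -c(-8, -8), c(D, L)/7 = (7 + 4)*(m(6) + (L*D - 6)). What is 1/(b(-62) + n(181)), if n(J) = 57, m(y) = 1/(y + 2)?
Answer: -8/35349 ≈ -0.00022631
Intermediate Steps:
m(y) = 1/(2 + y)
c(D, L) = -3619/8 + 77*D*L (c(D, L) = 7*((7 + 4)*(1/(2 + 6) + (L*D - 6))) = 7*(11*(1/8 + (D*L - 6))) = 7*(11*(⅛ + (-6 + D*L))) = 7*(11*(-47/8 + D*L)) = 7*(-517/8 + 11*D*L) = -3619/8 + 77*D*L)
b(M) = -35805/8 (b(M) = -(-3619/8 + 77*(-8)*(-8)) = -(-3619/8 + 4928) = -1*35805/8 = -35805/8)
1/(b(-62) + n(181)) = 1/(-35805/8 + 57) = 1/(-35349/8) = -8/35349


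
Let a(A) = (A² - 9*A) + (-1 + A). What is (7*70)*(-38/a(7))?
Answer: 4655/2 ≈ 2327.5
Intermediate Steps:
a(A) = -1 + A² - 8*A
(7*70)*(-38/a(7)) = (7*70)*(-38/(-1 + 7² - 8*7)) = 490*(-38/(-1 + 49 - 56)) = 490*(-38/(-8)) = 490*(-38*(-⅛)) = 490*(19/4) = 4655/2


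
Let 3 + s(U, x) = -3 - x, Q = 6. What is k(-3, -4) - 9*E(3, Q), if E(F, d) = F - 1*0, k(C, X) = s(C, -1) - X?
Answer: -28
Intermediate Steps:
s(U, x) = -6 - x (s(U, x) = -3 + (-3 - x) = -6 - x)
k(C, X) = -5 - X (k(C, X) = (-6 - 1*(-1)) - X = (-6 + 1) - X = -5 - X)
E(F, d) = F (E(F, d) = F + 0 = F)
k(-3, -4) - 9*E(3, Q) = (-5 - 1*(-4)) - 9*3 = (-5 + 4) - 27 = -1 - 27 = -28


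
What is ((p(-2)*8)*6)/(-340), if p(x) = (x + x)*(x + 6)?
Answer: 192/85 ≈ 2.2588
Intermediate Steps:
p(x) = 2*x*(6 + x) (p(x) = (2*x)*(6 + x) = 2*x*(6 + x))
((p(-2)*8)*6)/(-340) = (((2*(-2)*(6 - 2))*8)*6)/(-340) = (((2*(-2)*4)*8)*6)*(-1/340) = (-16*8*6)*(-1/340) = -128*6*(-1/340) = -768*(-1/340) = 192/85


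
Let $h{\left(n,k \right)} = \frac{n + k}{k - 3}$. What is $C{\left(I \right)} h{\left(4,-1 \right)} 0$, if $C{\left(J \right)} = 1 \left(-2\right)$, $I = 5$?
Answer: $0$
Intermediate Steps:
$h{\left(n,k \right)} = \frac{k + n}{-3 + k}$
$C{\left(J \right)} = -2$
$C{\left(I \right)} h{\left(4,-1 \right)} 0 = - 2 \frac{-1 + 4}{-3 - 1} \cdot 0 = - 2 \frac{1}{-4} \cdot 3 \cdot 0 = - 2 \left(\left(- \frac{1}{4}\right) 3\right) 0 = \left(-2\right) \left(- \frac{3}{4}\right) 0 = \frac{3}{2} \cdot 0 = 0$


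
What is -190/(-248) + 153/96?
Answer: 2341/992 ≈ 2.3599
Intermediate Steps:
-190/(-248) + 153/96 = -190*(-1/248) + 153*(1/96) = 95/124 + 51/32 = 2341/992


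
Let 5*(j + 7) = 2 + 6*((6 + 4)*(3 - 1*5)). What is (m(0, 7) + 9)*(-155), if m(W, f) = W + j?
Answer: 3348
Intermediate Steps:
j = -153/5 (j = -7 + (2 + 6*((6 + 4)*(3 - 1*5)))/5 = -7 + (2 + 6*(10*(3 - 5)))/5 = -7 + (2 + 6*(10*(-2)))/5 = -7 + (2 + 6*(-20))/5 = -7 + (2 - 120)/5 = -7 + (1/5)*(-118) = -7 - 118/5 = -153/5 ≈ -30.600)
m(W, f) = -153/5 + W (m(W, f) = W - 153/5 = -153/5 + W)
(m(0, 7) + 9)*(-155) = ((-153/5 + 0) + 9)*(-155) = (-153/5 + 9)*(-155) = -108/5*(-155) = 3348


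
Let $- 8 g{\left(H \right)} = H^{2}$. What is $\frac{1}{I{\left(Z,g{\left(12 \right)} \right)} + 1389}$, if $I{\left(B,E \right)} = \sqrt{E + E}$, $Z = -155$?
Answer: $\frac{463}{643119} - \frac{2 i}{643119} \approx 0.00071993 - 3.1098 \cdot 10^{-6} i$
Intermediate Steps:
$g{\left(H \right)} = - \frac{H^{2}}{8}$
$I{\left(B,E \right)} = \sqrt{2} \sqrt{E}$ ($I{\left(B,E \right)} = \sqrt{2 E} = \sqrt{2} \sqrt{E}$)
$\frac{1}{I{\left(Z,g{\left(12 \right)} \right)} + 1389} = \frac{1}{\sqrt{2} \sqrt{- \frac{12^{2}}{8}} + 1389} = \frac{1}{\sqrt{2} \sqrt{\left(- \frac{1}{8}\right) 144} + 1389} = \frac{1}{\sqrt{2} \sqrt{-18} + 1389} = \frac{1}{\sqrt{2} \cdot 3 i \sqrt{2} + 1389} = \frac{1}{6 i + 1389} = \frac{1}{1389 + 6 i} = \frac{1389 - 6 i}{1929357}$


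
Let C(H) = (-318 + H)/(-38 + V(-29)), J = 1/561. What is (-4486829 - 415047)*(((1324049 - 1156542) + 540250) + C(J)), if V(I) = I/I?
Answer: -72013903671076696/20757 ≈ -3.4694e+12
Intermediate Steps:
V(I) = 1
J = 1/561 ≈ 0.0017825
C(H) = 318/37 - H/37 (C(H) = (-318 + H)/(-38 + 1) = (-318 + H)/(-37) = (-318 + H)*(-1/37) = 318/37 - H/37)
(-4486829 - 415047)*(((1324049 - 1156542) + 540250) + C(J)) = (-4486829 - 415047)*(((1324049 - 1156542) + 540250) + (318/37 - 1/37*1/561)) = -4901876*((167507 + 540250) + (318/37 - 1/20757)) = -4901876*(707757 + 178397/20757) = -4901876*14691090446/20757 = -72013903671076696/20757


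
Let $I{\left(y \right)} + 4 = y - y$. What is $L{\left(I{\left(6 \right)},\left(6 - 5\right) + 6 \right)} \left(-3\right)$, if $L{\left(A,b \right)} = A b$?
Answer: $84$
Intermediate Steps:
$I{\left(y \right)} = -4$ ($I{\left(y \right)} = -4 + \left(y - y\right) = -4 + 0 = -4$)
$L{\left(I{\left(6 \right)},\left(6 - 5\right) + 6 \right)} \left(-3\right) = - 4 \left(\left(6 - 5\right) + 6\right) \left(-3\right) = - 4 \left(1 + 6\right) \left(-3\right) = \left(-4\right) 7 \left(-3\right) = \left(-28\right) \left(-3\right) = 84$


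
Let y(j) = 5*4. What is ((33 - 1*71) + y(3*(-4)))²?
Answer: 324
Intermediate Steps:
y(j) = 20
((33 - 1*71) + y(3*(-4)))² = ((33 - 1*71) + 20)² = ((33 - 71) + 20)² = (-38 + 20)² = (-18)² = 324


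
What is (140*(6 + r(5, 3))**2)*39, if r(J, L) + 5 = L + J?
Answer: 442260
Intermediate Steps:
r(J, L) = -5 + J + L (r(J, L) = -5 + (L + J) = -5 + (J + L) = -5 + J + L)
(140*(6 + r(5, 3))**2)*39 = (140*(6 + (-5 + 5 + 3))**2)*39 = (140*(6 + 3)**2)*39 = (140*9**2)*39 = (140*81)*39 = 11340*39 = 442260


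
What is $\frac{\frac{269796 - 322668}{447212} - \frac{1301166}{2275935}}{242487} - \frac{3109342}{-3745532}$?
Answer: $\frac{507547832090875362833}{611397254542148896290} \approx 0.83014$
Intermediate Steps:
$\frac{\frac{269796 - 322668}{447212} - \frac{1301166}{2275935}}{242487} - \frac{3109342}{-3745532} = \left(\left(-52872\right) \frac{1}{447212} - \frac{433722}{758645}\right) \frac{1}{242487} - - \frac{1554671}{1872766} = \left(- \frac{13218}{111803} - \frac{433722}{758645}\right) \frac{1}{242487} + \frac{1554671}{1872766} = \left(- \frac{58519190376}{84818786935}\right) \frac{1}{242487} + \frac{1554671}{1872766} = - \frac{6502132264}{2285272576389705} + \frac{1554671}{1872766} = \frac{507547832090875362833}{611397254542148896290}$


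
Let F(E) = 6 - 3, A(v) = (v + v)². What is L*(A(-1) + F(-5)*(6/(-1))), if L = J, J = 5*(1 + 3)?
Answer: -280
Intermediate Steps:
A(v) = 4*v² (A(v) = (2*v)² = 4*v²)
F(E) = 3
J = 20 (J = 5*4 = 20)
L = 20
L*(A(-1) + F(-5)*(6/(-1))) = 20*(4*(-1)² + 3*(6/(-1))) = 20*(4*1 + 3*(6*(-1))) = 20*(4 + 3*(-6)) = 20*(4 - 18) = 20*(-14) = -280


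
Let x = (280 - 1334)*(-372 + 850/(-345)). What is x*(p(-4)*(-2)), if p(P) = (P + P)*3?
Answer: 435732032/23 ≈ 1.8945e+7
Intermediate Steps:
p(P) = 6*P (p(P) = (2*P)*3 = 6*P)
x = 27233252/69 (x = -1054*(-372 + 850*(-1/345)) = -1054*(-372 - 170/69) = -1054*(-25838/69) = 27233252/69 ≈ 3.9469e+5)
x*(p(-4)*(-2)) = 27233252*((6*(-4))*(-2))/69 = 27233252*(-24*(-2))/69 = (27233252/69)*48 = 435732032/23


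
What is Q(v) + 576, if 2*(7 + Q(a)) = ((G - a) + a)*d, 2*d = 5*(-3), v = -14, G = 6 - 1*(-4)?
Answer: 1063/2 ≈ 531.50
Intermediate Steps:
G = 10 (G = 6 + 4 = 10)
d = -15/2 (d = (5*(-3))/2 = (½)*(-15) = -15/2 ≈ -7.5000)
Q(a) = -89/2 (Q(a) = -7 + (((10 - a) + a)*(-15/2))/2 = -7 + (10*(-15/2))/2 = -7 + (½)*(-75) = -7 - 75/2 = -89/2)
Q(v) + 576 = -89/2 + 576 = 1063/2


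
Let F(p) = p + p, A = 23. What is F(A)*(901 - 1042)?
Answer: -6486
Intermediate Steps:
F(p) = 2*p
F(A)*(901 - 1042) = (2*23)*(901 - 1042) = 46*(-141) = -6486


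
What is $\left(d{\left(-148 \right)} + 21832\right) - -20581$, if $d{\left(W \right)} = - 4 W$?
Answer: $43005$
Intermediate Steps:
$\left(d{\left(-148 \right)} + 21832\right) - -20581 = \left(\left(-4\right) \left(-148\right) + 21832\right) - -20581 = \left(592 + 21832\right) + 20581 = 22424 + 20581 = 43005$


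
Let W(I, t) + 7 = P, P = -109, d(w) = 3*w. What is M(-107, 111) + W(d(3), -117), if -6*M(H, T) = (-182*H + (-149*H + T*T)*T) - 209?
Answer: -3157265/6 ≈ -5.2621e+5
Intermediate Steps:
M(H, T) = 209/6 + 91*H/3 - T*(T² - 149*H)/6 (M(H, T) = -((-182*H + (-149*H + T*T)*T) - 209)/6 = -((-182*H + (-149*H + T²)*T) - 209)/6 = -((-182*H + (T² - 149*H)*T) - 209)/6 = -((-182*H + T*(T² - 149*H)) - 209)/6 = -(-209 - 182*H + T*(T² - 149*H))/6 = 209/6 + 91*H/3 - T*(T² - 149*H)/6)
W(I, t) = -116 (W(I, t) = -7 - 109 = -116)
M(-107, 111) + W(d(3), -117) = (209/6 - ⅙*111³ + (91/3)*(-107) + (149/6)*(-107)*111) - 116 = (209/6 - ⅙*1367631 - 9737/3 - 589891/2) - 116 = (209/6 - 455877/2 - 9737/3 - 589891/2) - 116 = -3156569/6 - 116 = -3157265/6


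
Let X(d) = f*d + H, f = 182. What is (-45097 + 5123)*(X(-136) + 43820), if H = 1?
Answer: -762264206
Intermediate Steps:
X(d) = 1 + 182*d (X(d) = 182*d + 1 = 1 + 182*d)
(-45097 + 5123)*(X(-136) + 43820) = (-45097 + 5123)*((1 + 182*(-136)) + 43820) = -39974*((1 - 24752) + 43820) = -39974*(-24751 + 43820) = -39974*19069 = -762264206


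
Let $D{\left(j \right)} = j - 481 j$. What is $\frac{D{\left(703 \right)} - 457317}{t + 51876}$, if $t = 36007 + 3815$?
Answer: $- \frac{264919}{30566} \approx -8.6671$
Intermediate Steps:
$t = 39822$
$D{\left(j \right)} = - 480 j$
$\frac{D{\left(703 \right)} - 457317}{t + 51876} = \frac{\left(-480\right) 703 - 457317}{39822 + 51876} = \frac{-337440 - 457317}{91698} = \left(-794757\right) \frac{1}{91698} = - \frac{264919}{30566}$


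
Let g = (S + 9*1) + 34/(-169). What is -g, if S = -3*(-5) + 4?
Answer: -4698/169 ≈ -27.799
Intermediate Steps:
S = 19 (S = 15 + 4 = 19)
g = 4698/169 (g = (19 + 9*1) + 34/(-169) = (19 + 9) + 34*(-1/169) = 28 - 34/169 = 4698/169 ≈ 27.799)
-g = -1*4698/169 = -4698/169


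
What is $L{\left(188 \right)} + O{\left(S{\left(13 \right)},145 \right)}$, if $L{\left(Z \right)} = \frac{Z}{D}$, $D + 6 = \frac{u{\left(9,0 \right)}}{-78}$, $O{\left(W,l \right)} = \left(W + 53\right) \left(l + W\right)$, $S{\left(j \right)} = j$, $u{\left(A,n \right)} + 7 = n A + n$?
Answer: $\frac{4792644}{461} \approx 10396.0$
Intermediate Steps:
$u{\left(A,n \right)} = -7 + n + A n$ ($u{\left(A,n \right)} = -7 + \left(n A + n\right) = -7 + \left(A n + n\right) = -7 + \left(n + A n\right) = -7 + n + A n$)
$O{\left(W,l \right)} = \left(53 + W\right) \left(W + l\right)$
$D = - \frac{461}{78}$ ($D = -6 + \frac{-7 + 0 + 9 \cdot 0}{-78} = -6 + \left(-7 + 0 + 0\right) \left(- \frac{1}{78}\right) = -6 - - \frac{7}{78} = -6 + \frac{7}{78} = - \frac{461}{78} \approx -5.9103$)
$L{\left(Z \right)} = - \frac{78 Z}{461}$ ($L{\left(Z \right)} = \frac{Z}{- \frac{461}{78}} = Z \left(- \frac{78}{461}\right) = - \frac{78 Z}{461}$)
$L{\left(188 \right)} + O{\left(S{\left(13 \right)},145 \right)} = \left(- \frac{78}{461}\right) 188 + \left(13^{2} + 53 \cdot 13 + 53 \cdot 145 + 13 \cdot 145\right) = - \frac{14664}{461} + \left(169 + 689 + 7685 + 1885\right) = - \frac{14664}{461} + 10428 = \frac{4792644}{461}$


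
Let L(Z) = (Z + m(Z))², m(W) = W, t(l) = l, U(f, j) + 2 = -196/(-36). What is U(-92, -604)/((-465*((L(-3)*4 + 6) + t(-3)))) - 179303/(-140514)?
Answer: 1186042507/929500110 ≈ 1.2760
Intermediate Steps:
U(f, j) = 31/9 (U(f, j) = -2 - 196/(-36) = -2 - 196*(-1/36) = -2 + 49/9 = 31/9)
L(Z) = 4*Z² (L(Z) = (Z + Z)² = (2*Z)² = 4*Z²)
U(-92, -604)/((-465*((L(-3)*4 + 6) + t(-3)))) - 179303/(-140514) = 31/(9*((-465*(((4*(-3)²)*4 + 6) - 3)))) - 179303/(-140514) = 31/(9*((-465*(((4*9)*4 + 6) - 3)))) - 179303*(-1/140514) = 31/(9*((-465*((36*4 + 6) - 3)))) + 179303/140514 = 31/(9*((-465*((144 + 6) - 3)))) + 179303/140514 = 31/(9*((-465*(150 - 3)))) + 179303/140514 = 31/(9*((-465*147))) + 179303/140514 = (31/9)/(-68355) + 179303/140514 = (31/9)*(-1/68355) + 179303/140514 = -1/19845 + 179303/140514 = 1186042507/929500110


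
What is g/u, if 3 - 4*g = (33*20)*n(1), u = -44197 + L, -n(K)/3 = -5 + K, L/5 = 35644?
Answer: -7917/536092 ≈ -0.014768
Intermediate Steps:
L = 178220 (L = 5*35644 = 178220)
n(K) = 15 - 3*K (n(K) = -3*(-5 + K) = 15 - 3*K)
u = 134023 (u = -44197 + 178220 = 134023)
g = -7917/4 (g = ¾ - 33*20*(15 - 3*1)/4 = ¾ - 165*(15 - 3) = ¾ - 165*12 = ¾ - ¼*7920 = ¾ - 1980 = -7917/4 ≈ -1979.3)
g/u = -7917/4/134023 = -7917/4*1/134023 = -7917/536092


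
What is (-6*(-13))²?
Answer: 6084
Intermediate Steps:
(-6*(-13))² = 78² = 6084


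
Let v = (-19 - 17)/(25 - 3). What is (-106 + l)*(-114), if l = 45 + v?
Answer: 78546/11 ≈ 7140.5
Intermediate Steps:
v = -18/11 (v = -36/22 = -36*1/22 = -18/11 ≈ -1.6364)
l = 477/11 (l = 45 - 18/11 = 477/11 ≈ 43.364)
(-106 + l)*(-114) = (-106 + 477/11)*(-114) = -689/11*(-114) = 78546/11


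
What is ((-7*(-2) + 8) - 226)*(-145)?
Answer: 29580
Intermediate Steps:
((-7*(-2) + 8) - 226)*(-145) = ((14 + 8) - 226)*(-145) = (22 - 226)*(-145) = -204*(-145) = 29580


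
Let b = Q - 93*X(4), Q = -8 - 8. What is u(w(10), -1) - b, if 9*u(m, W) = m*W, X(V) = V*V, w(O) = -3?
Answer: 4513/3 ≈ 1504.3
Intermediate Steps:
X(V) = V²
u(m, W) = W*m/9 (u(m, W) = (m*W)/9 = (W*m)/9 = W*m/9)
Q = -16
b = -1504 (b = -16 - 93*4² = -16 - 93*16 = -16 - 1488 = -1504)
u(w(10), -1) - b = (⅑)*(-1)*(-3) - 1*(-1504) = ⅓ + 1504 = 4513/3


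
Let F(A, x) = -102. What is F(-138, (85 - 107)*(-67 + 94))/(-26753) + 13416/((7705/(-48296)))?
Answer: -17334314919498/206131865 ≈ -84093.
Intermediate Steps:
F(-138, (85 - 107)*(-67 + 94))/(-26753) + 13416/((7705/(-48296))) = -102/(-26753) + 13416/((7705/(-48296))) = -102*(-1/26753) + 13416/((7705*(-1/48296))) = 102/26753 + 13416/(-7705/48296) = 102/26753 + 13416*(-48296/7705) = 102/26753 - 647939136/7705 = -17334314919498/206131865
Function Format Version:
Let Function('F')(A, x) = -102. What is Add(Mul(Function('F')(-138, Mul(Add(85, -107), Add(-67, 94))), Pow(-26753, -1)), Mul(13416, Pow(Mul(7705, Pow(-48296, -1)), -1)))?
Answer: Rational(-17334314919498, 206131865) ≈ -84093.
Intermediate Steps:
Add(Mul(Function('F')(-138, Mul(Add(85, -107), Add(-67, 94))), Pow(-26753, -1)), Mul(13416, Pow(Mul(7705, Pow(-48296, -1)), -1))) = Add(Mul(-102, Pow(-26753, -1)), Mul(13416, Pow(Mul(7705, Pow(-48296, -1)), -1))) = Add(Mul(-102, Rational(-1, 26753)), Mul(13416, Pow(Mul(7705, Rational(-1, 48296)), -1))) = Add(Rational(102, 26753), Mul(13416, Pow(Rational(-7705, 48296), -1))) = Add(Rational(102, 26753), Mul(13416, Rational(-48296, 7705))) = Add(Rational(102, 26753), Rational(-647939136, 7705)) = Rational(-17334314919498, 206131865)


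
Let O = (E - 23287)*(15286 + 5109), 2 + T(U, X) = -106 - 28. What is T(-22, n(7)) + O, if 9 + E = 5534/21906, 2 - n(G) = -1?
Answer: -5203955446403/10953 ≈ -4.7512e+8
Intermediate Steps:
n(G) = 3 (n(G) = 2 - 1*(-1) = 2 + 1 = 3)
T(U, X) = -136 (T(U, X) = -2 + (-106 - 28) = -2 - 134 = -136)
E = -95810/10953 (E = -9 + 5534/21906 = -9 + 5534*(1/21906) = -9 + 2767/10953 = -95810/10953 ≈ -8.7474)
O = -5203953956795/10953 (O = (-95810/10953 - 23287)*(15286 + 5109) = -255158321/10953*20395 = -5203953956795/10953 ≈ -4.7512e+8)
T(-22, n(7)) + O = -136 - 5203953956795/10953 = -5203955446403/10953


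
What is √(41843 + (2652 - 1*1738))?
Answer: 13*√253 ≈ 206.78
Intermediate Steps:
√(41843 + (2652 - 1*1738)) = √(41843 + (2652 - 1738)) = √(41843 + 914) = √42757 = 13*√253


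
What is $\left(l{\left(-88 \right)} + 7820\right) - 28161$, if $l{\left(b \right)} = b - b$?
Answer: $-20341$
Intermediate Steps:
$l{\left(b \right)} = 0$
$\left(l{\left(-88 \right)} + 7820\right) - 28161 = \left(0 + 7820\right) - 28161 = 7820 - 28161 = -20341$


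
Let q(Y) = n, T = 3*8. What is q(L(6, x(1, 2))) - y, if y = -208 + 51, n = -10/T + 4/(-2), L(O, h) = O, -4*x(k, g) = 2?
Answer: 1855/12 ≈ 154.58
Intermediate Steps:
T = 24
x(k, g) = -1/2 (x(k, g) = -1/4*2 = -1/2)
n = -29/12 (n = -10/24 + 4/(-2) = -10*1/24 + 4*(-1/2) = -5/12 - 2 = -29/12 ≈ -2.4167)
q(Y) = -29/12
y = -157
q(L(6, x(1, 2))) - y = -29/12 - 1*(-157) = -29/12 + 157 = 1855/12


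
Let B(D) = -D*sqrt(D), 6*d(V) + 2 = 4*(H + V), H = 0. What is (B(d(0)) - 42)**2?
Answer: (378 - I*sqrt(3))**2/81 ≈ 1764.0 - 16.166*I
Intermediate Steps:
d(V) = -1/3 + 2*V/3 (d(V) = -1/3 + (4*(0 + V))/6 = -1/3 + (4*V)/6 = -1/3 + 2*V/3)
B(D) = -D**(3/2)
(B(d(0)) - 42)**2 = (-(-1/3 + (2/3)*0)**(3/2) - 42)**2 = (-(-1/3 + 0)**(3/2) - 42)**2 = (-(-1/3)**(3/2) - 42)**2 = (-(-1)*I*sqrt(3)/9 - 42)**2 = (I*sqrt(3)/9 - 42)**2 = (-42 + I*sqrt(3)/9)**2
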